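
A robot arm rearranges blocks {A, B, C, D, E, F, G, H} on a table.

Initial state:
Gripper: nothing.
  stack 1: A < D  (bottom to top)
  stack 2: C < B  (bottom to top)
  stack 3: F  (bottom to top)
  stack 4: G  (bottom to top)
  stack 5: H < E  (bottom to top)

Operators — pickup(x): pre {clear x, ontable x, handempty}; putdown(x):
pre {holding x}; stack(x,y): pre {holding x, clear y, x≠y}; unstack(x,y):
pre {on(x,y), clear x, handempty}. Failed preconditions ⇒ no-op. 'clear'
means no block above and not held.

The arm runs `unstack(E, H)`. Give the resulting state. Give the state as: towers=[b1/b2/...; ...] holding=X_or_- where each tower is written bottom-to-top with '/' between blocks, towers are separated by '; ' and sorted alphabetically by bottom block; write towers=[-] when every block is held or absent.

before: towers=[A/D; C/B; F; G; H/E] holding=-
pre[unstack(E, H)]: on(E,H) ✓, clear(E) ✓, handempty ✓
all met → apply unstack(E, H)
after:  towers=[A/D; C/B; F; G; H] holding=E

towers=[A/D; C/B; F; G; H] holding=E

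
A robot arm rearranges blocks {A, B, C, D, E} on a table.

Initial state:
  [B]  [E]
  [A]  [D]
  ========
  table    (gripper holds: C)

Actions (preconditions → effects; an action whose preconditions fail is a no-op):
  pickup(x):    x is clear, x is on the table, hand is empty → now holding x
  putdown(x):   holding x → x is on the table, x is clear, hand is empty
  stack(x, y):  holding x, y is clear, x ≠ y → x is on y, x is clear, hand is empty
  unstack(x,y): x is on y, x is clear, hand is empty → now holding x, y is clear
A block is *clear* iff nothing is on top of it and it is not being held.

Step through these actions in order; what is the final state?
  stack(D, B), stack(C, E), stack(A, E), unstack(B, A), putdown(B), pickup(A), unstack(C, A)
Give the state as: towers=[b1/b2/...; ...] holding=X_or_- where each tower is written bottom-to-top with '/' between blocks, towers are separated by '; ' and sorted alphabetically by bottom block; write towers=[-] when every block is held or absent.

step 1 (stack(D, B)) [no-op]: towers=[A/B; D/E] holding=C
step 2 (stack(C, E)): towers=[A/B; D/E/C] holding=-
step 3 (stack(A, E)) [no-op]: towers=[A/B; D/E/C] holding=-
step 4 (unstack(B, A)): towers=[A; D/E/C] holding=B
step 5 (putdown(B)): towers=[A; B; D/E/C] holding=-
step 6 (pickup(A)): towers=[B; D/E/C] holding=A
step 7 (unstack(C, A)) [no-op]: towers=[B; D/E/C] holding=A

towers=[B; D/E/C] holding=A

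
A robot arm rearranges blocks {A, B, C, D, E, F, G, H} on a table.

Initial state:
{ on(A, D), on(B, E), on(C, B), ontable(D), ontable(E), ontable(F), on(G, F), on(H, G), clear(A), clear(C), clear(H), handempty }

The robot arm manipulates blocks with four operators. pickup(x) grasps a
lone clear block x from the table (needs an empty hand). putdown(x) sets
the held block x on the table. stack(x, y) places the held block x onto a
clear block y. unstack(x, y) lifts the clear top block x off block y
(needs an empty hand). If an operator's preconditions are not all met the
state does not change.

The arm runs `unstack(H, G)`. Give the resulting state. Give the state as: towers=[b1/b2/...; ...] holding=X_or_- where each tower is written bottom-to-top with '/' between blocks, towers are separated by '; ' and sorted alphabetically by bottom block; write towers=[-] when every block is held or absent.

towers=[D/A; E/B/C; F/G] holding=H

before: towers=[D/A; E/B/C; F/G/H] holding=-
pre[unstack(H, G)]: on(H,G) yes, clear(H) yes, handempty yes
all met → apply unstack(H, G)
after:  towers=[D/A; E/B/C; F/G] holding=H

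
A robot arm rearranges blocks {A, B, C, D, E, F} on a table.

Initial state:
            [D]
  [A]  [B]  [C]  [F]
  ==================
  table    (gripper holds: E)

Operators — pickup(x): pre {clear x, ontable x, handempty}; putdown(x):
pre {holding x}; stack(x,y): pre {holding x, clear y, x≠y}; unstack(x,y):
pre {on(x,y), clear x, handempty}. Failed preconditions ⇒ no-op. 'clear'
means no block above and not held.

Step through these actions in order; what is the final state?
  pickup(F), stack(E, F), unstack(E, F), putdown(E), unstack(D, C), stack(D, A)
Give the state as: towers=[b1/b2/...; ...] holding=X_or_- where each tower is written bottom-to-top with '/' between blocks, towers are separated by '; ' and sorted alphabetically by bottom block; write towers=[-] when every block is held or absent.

step 1 (pickup(F)) [no-op]: towers=[A; B; C/D; F] holding=E
step 2 (stack(E, F)): towers=[A; B; C/D; F/E] holding=-
step 3 (unstack(E, F)): towers=[A; B; C/D; F] holding=E
step 4 (putdown(E)): towers=[A; B; C/D; E; F] holding=-
step 5 (unstack(D, C)): towers=[A; B; C; E; F] holding=D
step 6 (stack(D, A)): towers=[A/D; B; C; E; F] holding=-

towers=[A/D; B; C; E; F] holding=-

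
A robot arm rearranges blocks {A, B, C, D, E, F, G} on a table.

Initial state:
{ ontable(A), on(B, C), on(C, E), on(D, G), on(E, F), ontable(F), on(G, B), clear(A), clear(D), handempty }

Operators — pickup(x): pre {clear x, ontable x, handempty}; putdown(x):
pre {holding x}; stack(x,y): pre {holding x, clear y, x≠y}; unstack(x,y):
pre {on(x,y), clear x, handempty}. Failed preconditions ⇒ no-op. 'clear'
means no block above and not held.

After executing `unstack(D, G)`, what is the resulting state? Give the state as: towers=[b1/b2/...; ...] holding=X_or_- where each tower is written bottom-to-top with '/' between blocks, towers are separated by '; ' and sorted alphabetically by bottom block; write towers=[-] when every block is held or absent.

towers=[A; F/E/C/B/G] holding=D

before: towers=[A; F/E/C/B/G/D] holding=-
pre[unstack(D, G)]: on(D,G) ✓, clear(D) ✓, handempty ✓
all met → apply unstack(D, G)
after:  towers=[A; F/E/C/B/G] holding=D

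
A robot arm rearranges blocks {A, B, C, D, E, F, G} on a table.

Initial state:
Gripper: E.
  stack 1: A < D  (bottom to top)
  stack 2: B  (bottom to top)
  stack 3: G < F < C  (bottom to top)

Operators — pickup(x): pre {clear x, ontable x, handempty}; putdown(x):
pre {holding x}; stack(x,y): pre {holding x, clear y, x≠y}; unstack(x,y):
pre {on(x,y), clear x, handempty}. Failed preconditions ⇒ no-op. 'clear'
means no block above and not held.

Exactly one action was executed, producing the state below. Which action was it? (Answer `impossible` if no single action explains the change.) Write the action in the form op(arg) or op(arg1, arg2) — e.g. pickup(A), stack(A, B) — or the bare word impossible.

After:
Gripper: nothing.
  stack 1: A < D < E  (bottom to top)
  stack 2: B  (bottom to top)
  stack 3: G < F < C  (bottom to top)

target: towers=[A/D/E; B; G/F/C] holding=-
        putdown(E) → towers=[A/D; B; E; G/F/C] holding=-
       stack(E, B) → towers=[A/D; B/E; G/F/C] holding=-
       stack(E, D) → towers=[A/D/E; B; G/F/C] holding=-  ← match
       stack(E, C) → towers=[A/D; B; G/F/C/E] holding=-

stack(E, D)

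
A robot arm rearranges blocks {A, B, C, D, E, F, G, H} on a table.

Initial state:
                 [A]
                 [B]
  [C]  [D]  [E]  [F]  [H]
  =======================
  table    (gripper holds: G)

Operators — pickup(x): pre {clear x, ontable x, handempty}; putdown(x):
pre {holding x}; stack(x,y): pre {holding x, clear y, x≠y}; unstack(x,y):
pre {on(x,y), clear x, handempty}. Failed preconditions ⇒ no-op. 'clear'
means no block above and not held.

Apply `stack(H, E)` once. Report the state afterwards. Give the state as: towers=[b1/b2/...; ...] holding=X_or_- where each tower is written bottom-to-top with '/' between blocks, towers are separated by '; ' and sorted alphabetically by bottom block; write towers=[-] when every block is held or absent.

before: towers=[C; D; E; F/B/A; H] holding=G
pre[stack(H, E)]: holding(H) no, clear(E) yes, H≠E yes
holding(H) unmet → stack(H, E) is a no-op
after:  towers=[C; D; E; F/B/A; H] holding=G

towers=[C; D; E; F/B/A; H] holding=G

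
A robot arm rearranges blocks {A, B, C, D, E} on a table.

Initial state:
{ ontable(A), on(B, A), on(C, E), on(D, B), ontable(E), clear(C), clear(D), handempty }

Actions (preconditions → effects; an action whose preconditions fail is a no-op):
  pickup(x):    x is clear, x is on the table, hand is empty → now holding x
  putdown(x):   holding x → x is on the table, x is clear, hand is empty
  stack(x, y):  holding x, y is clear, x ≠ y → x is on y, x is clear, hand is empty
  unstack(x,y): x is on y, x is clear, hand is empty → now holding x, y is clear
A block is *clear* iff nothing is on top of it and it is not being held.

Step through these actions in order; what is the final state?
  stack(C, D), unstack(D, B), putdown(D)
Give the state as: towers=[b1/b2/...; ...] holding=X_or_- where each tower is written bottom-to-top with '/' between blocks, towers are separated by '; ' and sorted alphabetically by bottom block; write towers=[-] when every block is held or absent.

towers=[A/B; D; E/C] holding=-

step 1 (stack(C, D)) [no-op]: towers=[A/B/D; E/C] holding=-
step 2 (unstack(D, B)): towers=[A/B; E/C] holding=D
step 3 (putdown(D)): towers=[A/B; D; E/C] holding=-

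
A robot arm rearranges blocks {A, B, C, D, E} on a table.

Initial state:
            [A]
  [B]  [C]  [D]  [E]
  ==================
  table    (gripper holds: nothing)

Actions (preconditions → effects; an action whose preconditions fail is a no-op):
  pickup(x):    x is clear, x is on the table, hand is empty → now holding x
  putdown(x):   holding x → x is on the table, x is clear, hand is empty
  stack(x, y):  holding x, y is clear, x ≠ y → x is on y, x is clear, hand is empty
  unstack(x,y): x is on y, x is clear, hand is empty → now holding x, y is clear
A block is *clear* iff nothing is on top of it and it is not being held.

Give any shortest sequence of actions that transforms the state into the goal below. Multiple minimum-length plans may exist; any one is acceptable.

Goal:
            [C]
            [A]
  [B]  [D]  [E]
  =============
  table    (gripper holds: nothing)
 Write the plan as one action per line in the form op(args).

unstack(A, D)
stack(A, E)
pickup(C)
stack(C, A)

step 1 (unstack(A, D)): towers=[B; C; D; E] holding=A
step 2 (stack(A, E)): towers=[B; C; D; E/A] holding=-
step 3 (pickup(C)): towers=[B; D; E/A] holding=C
step 4 (stack(C, A)): towers=[B; D; E/A/C] holding=-
goal check: towers=[B; D; E/A/C] holding=- — reached (length 4, optimal by BFS)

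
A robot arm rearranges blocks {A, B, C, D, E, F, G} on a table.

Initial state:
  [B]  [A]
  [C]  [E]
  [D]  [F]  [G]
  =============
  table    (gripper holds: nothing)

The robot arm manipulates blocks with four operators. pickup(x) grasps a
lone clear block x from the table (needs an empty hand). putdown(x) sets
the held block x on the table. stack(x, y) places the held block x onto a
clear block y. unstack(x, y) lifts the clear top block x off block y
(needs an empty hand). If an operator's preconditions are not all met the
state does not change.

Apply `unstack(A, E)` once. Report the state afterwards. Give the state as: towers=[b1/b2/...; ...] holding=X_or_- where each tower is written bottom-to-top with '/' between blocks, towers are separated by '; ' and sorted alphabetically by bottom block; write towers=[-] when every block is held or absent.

before: towers=[D/C/B; F/E/A; G] holding=-
pre[unstack(A, E)]: on(A,E) ok, clear(A) ok, handempty ok
all met → apply unstack(A, E)
after:  towers=[D/C/B; F/E; G] holding=A

towers=[D/C/B; F/E; G] holding=A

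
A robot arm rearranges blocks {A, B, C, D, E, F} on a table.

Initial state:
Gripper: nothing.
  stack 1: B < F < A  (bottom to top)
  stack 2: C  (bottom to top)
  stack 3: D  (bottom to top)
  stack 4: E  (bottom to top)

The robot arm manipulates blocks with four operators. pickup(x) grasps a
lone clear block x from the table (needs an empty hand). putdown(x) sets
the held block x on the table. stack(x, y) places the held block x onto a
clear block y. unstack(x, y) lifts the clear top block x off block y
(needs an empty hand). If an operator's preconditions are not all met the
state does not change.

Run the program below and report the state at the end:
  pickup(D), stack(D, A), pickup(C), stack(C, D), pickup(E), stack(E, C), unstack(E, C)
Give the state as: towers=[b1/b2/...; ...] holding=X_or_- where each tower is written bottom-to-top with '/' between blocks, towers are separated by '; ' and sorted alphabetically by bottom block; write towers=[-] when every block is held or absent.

towers=[B/F/A/D/C] holding=E

step 1 (pickup(D)): towers=[B/F/A; C; E] holding=D
step 2 (stack(D, A)): towers=[B/F/A/D; C; E] holding=-
step 3 (pickup(C)): towers=[B/F/A/D; E] holding=C
step 4 (stack(C, D)): towers=[B/F/A/D/C; E] holding=-
step 5 (pickup(E)): towers=[B/F/A/D/C] holding=E
step 6 (stack(E, C)): towers=[B/F/A/D/C/E] holding=-
step 7 (unstack(E, C)): towers=[B/F/A/D/C] holding=E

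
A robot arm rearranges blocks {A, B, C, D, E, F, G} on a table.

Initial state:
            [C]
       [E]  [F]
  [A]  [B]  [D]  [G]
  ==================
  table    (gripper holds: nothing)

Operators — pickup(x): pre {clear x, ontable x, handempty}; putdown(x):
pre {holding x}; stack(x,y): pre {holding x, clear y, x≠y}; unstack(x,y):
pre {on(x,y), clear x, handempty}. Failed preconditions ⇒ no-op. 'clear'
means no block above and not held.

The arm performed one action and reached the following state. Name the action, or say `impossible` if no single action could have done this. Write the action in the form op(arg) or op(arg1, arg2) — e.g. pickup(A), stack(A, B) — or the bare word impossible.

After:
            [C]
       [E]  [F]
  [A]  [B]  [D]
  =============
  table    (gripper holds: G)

target: towers=[A; B/E; D/F/C] holding=G
         pickup(G) → towers=[A; B/E; D/F/C] holding=G  ← match
         pickup(A) → towers=[B/E; D/F/C; G] holding=A
     unstack(E, B) → towers=[A; B; D/F/C; G] holding=E
     unstack(C, F) → towers=[A; B/E; D/F; G] holding=C

pickup(G)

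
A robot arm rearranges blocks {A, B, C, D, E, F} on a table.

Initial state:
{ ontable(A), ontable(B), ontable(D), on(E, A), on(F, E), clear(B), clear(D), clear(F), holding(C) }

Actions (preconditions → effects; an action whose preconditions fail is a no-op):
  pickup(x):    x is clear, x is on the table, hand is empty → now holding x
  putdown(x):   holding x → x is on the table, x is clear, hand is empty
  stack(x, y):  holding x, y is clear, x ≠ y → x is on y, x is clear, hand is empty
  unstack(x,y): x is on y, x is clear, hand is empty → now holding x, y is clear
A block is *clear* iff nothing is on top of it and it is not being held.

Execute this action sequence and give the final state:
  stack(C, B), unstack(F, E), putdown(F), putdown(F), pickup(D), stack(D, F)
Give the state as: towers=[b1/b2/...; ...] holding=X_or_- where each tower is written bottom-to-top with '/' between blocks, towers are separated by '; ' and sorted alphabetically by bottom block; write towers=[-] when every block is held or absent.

towers=[A/E; B/C; F/D] holding=-

step 1 (stack(C, B)): towers=[A/E/F; B/C; D] holding=-
step 2 (unstack(F, E)): towers=[A/E; B/C; D] holding=F
step 3 (putdown(F)): towers=[A/E; B/C; D; F] holding=-
step 4 (putdown(F)) [no-op]: towers=[A/E; B/C; D; F] holding=-
step 5 (pickup(D)): towers=[A/E; B/C; F] holding=D
step 6 (stack(D, F)): towers=[A/E; B/C; F/D] holding=-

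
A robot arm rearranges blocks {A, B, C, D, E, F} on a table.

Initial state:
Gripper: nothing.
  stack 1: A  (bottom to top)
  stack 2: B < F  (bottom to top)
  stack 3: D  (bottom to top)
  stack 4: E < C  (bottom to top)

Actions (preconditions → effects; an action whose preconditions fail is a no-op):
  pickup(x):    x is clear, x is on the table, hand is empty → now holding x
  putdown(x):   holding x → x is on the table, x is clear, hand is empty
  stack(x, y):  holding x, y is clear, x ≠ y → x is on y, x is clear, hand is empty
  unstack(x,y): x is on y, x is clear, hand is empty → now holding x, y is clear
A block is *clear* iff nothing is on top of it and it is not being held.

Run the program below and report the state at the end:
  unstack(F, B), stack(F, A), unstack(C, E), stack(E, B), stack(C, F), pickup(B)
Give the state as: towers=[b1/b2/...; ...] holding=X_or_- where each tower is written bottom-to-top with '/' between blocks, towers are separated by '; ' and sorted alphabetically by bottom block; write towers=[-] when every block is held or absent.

step 1 (unstack(F, B)): towers=[A; B; D; E/C] holding=F
step 2 (stack(F, A)): towers=[A/F; B; D; E/C] holding=-
step 3 (unstack(C, E)): towers=[A/F; B; D; E] holding=C
step 4 (stack(E, B)) [no-op]: towers=[A/F; B; D; E] holding=C
step 5 (stack(C, F)): towers=[A/F/C; B; D; E] holding=-
step 6 (pickup(B)): towers=[A/F/C; D; E] holding=B

towers=[A/F/C; D; E] holding=B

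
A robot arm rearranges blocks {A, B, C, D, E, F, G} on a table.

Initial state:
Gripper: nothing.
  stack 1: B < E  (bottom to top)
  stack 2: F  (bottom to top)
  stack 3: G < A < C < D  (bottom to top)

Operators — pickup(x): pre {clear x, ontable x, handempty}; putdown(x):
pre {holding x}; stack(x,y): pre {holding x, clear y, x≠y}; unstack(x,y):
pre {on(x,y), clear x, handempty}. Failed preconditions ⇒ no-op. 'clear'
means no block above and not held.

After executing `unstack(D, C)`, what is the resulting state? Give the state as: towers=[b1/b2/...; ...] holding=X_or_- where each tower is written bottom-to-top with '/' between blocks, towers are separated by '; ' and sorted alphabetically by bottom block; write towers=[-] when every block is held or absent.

before: towers=[B/E; F; G/A/C/D] holding=-
pre[unstack(D, C)]: on(D,C) yes, clear(D) yes, handempty yes
all met → apply unstack(D, C)
after:  towers=[B/E; F; G/A/C] holding=D

towers=[B/E; F; G/A/C] holding=D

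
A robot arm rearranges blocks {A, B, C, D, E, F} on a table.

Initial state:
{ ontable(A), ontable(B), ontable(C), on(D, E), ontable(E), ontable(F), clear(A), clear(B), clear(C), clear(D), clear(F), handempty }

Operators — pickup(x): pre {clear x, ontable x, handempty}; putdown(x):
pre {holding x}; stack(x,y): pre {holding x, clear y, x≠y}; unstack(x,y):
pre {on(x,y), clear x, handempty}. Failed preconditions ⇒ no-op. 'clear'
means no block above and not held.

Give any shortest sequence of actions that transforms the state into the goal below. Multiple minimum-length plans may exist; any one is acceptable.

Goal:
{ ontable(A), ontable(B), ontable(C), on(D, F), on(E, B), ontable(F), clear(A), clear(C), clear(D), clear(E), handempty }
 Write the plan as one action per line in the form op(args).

step 1 (unstack(D, E)): towers=[A; B; C; E; F] holding=D
step 2 (stack(D, F)): towers=[A; B; C; E; F/D] holding=-
step 3 (pickup(E)): towers=[A; B; C; F/D] holding=E
step 4 (stack(E, B)): towers=[A; B/E; C; F/D] holding=-
goal check: towers=[A; B/E; C; F/D] holding=- — reached (length 4, optimal by BFS)

unstack(D, E)
stack(D, F)
pickup(E)
stack(E, B)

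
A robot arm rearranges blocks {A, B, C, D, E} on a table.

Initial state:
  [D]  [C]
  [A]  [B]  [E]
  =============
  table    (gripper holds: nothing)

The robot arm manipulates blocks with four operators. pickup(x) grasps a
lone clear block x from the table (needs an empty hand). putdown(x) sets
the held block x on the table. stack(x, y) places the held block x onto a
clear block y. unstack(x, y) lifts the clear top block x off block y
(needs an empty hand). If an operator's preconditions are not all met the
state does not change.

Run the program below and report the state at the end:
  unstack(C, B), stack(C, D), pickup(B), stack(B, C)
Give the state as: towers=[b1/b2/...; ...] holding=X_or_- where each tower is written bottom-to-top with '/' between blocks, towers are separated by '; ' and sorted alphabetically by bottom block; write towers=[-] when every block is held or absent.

towers=[A/D/C/B; E] holding=-

step 1 (unstack(C, B)): towers=[A/D; B; E] holding=C
step 2 (stack(C, D)): towers=[A/D/C; B; E] holding=-
step 3 (pickup(B)): towers=[A/D/C; E] holding=B
step 4 (stack(B, C)): towers=[A/D/C/B; E] holding=-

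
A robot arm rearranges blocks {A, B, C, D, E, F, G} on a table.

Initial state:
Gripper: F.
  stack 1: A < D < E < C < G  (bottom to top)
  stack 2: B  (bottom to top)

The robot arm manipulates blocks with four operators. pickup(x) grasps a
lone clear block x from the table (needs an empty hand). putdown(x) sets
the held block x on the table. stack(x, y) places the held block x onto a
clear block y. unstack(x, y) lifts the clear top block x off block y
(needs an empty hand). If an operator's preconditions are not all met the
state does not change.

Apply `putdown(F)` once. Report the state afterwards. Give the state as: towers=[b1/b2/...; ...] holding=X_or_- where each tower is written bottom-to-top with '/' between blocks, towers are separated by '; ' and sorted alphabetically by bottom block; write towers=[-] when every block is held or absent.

before: towers=[A/D/E/C/G; B] holding=F
pre[putdown(F)]: holding(F) ok
all met → apply putdown(F)
after:  towers=[A/D/E/C/G; B; F] holding=-

towers=[A/D/E/C/G; B; F] holding=-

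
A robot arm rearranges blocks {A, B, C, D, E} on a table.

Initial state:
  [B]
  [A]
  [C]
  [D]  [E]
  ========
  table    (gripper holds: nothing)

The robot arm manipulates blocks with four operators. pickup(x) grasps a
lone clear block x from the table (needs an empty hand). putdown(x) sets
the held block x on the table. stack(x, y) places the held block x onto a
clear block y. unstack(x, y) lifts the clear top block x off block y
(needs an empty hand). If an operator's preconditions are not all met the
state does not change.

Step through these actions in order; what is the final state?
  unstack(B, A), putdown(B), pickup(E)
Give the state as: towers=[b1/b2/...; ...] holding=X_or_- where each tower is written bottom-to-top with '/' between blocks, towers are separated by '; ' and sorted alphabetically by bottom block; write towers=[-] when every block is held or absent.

towers=[B; D/C/A] holding=E

step 1 (unstack(B, A)): towers=[D/C/A; E] holding=B
step 2 (putdown(B)): towers=[B; D/C/A; E] holding=-
step 3 (pickup(E)): towers=[B; D/C/A] holding=E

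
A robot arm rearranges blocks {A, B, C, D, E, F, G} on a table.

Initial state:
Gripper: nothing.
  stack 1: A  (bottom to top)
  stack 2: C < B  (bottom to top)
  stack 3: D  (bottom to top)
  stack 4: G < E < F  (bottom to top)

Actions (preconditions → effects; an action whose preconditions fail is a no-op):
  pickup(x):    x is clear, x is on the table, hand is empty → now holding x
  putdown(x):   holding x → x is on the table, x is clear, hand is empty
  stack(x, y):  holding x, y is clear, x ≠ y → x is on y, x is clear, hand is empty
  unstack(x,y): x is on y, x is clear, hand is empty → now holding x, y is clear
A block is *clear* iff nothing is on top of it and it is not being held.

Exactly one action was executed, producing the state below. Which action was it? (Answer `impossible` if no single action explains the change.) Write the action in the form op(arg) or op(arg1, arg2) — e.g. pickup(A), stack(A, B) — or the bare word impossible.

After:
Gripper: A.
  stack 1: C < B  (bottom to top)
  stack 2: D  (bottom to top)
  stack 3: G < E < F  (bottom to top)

target: towers=[C/B; D; G/E/F] holding=A
     unstack(B, C) → towers=[A; C; D; G/E/F] holding=B
     unstack(F, E) → towers=[A; C/B; D; G/E] holding=F
         pickup(D) → towers=[A; C/B; G/E/F] holding=D
         pickup(A) → towers=[C/B; D; G/E/F] holding=A  ← match

pickup(A)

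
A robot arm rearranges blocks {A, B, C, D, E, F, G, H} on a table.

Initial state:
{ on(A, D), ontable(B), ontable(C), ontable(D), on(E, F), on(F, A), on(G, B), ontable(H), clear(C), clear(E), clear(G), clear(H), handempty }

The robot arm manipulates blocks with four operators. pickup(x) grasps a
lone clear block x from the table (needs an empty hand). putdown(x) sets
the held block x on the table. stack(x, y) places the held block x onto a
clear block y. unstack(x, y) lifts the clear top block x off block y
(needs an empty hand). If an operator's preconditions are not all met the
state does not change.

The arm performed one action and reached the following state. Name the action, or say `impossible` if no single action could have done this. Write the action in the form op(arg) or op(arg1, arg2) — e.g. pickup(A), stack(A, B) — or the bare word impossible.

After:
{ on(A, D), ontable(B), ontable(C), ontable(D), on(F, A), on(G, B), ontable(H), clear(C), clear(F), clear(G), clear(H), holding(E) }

target: towers=[B/G; C; D/A/F; H] holding=E
     unstack(G, B) → towers=[B; C; D/A/F/E; H] holding=G
     unstack(E, F) → towers=[B/G; C; D/A/F; H] holding=E  ← match
         pickup(H) → towers=[B/G; C; D/A/F/E] holding=H
         pickup(C) → towers=[B/G; D/A/F/E; H] holding=C

unstack(E, F)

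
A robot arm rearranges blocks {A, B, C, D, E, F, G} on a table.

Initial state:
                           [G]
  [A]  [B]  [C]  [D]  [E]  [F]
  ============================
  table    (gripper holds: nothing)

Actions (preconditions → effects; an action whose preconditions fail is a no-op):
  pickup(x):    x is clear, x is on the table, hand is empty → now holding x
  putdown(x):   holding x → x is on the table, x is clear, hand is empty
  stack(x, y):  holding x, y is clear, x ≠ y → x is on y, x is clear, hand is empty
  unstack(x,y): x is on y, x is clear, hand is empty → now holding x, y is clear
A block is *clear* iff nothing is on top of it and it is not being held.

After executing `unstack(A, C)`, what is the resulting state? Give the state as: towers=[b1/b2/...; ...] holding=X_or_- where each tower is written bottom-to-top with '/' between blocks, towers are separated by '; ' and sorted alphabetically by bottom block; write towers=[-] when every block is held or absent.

towers=[A; B; C; D; E; F/G] holding=-

before: towers=[A; B; C; D; E; F/G] holding=-
pre[unstack(A, C)]: on(A,C) fail, clear(A) ok, handempty ok
on(A,C) unmet → unstack(A, C) is a no-op
after:  towers=[A; B; C; D; E; F/G] holding=-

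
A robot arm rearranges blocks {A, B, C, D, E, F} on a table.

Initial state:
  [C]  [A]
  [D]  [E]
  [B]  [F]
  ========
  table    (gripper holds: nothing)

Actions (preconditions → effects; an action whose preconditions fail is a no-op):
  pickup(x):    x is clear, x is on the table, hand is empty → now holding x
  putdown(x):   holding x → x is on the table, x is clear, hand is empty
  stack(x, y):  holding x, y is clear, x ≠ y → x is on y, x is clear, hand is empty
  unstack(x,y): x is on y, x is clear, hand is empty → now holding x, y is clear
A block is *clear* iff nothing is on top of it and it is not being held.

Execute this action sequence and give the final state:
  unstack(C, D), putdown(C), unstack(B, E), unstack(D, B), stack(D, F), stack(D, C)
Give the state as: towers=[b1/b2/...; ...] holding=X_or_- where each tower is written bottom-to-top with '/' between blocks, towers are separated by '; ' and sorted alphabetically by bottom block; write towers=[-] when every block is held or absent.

step 1 (unstack(C, D)): towers=[B/D; F/E/A] holding=C
step 2 (putdown(C)): towers=[B/D; C; F/E/A] holding=-
step 3 (unstack(B, E)) [no-op]: towers=[B/D; C; F/E/A] holding=-
step 4 (unstack(D, B)): towers=[B; C; F/E/A] holding=D
step 5 (stack(D, F)) [no-op]: towers=[B; C; F/E/A] holding=D
step 6 (stack(D, C)): towers=[B; C/D; F/E/A] holding=-

towers=[B; C/D; F/E/A] holding=-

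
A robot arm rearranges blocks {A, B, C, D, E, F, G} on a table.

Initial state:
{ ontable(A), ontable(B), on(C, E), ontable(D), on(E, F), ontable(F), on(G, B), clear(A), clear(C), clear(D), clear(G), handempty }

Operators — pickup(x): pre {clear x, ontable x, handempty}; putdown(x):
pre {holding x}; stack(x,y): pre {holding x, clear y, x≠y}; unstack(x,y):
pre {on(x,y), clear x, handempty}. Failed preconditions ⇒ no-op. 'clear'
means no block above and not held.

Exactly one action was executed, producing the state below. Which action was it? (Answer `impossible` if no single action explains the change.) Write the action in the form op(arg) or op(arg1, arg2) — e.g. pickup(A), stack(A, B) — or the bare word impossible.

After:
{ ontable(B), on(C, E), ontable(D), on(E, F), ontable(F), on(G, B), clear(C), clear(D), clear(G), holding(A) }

pickup(A)

target: towers=[B/G; D; F/E/C] holding=A
     unstack(G, B) → towers=[A; B; D; F/E/C] holding=G
         pickup(D) → towers=[A; B/G; F/E/C] holding=D
         pickup(A) → towers=[B/G; D; F/E/C] holding=A  ← match
     unstack(C, E) → towers=[A; B/G; D; F/E] holding=C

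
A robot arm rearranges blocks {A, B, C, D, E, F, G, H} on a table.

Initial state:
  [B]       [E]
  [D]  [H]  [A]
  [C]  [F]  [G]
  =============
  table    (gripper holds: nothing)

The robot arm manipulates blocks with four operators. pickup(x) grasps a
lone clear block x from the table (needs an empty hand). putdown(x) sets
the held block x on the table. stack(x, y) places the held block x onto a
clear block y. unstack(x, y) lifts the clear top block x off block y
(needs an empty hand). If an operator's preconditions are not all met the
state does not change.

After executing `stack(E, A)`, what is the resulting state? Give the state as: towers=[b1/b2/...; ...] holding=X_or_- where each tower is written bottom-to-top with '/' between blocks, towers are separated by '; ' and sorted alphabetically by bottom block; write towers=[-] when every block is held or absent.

before: towers=[C/D/B; F/H; G/A/E] holding=-
pre[stack(E, A)]: holding(E) no, clear(A) no, E≠A yes
holding(E), clear(A) unmet → stack(E, A) is a no-op
after:  towers=[C/D/B; F/H; G/A/E] holding=-

towers=[C/D/B; F/H; G/A/E] holding=-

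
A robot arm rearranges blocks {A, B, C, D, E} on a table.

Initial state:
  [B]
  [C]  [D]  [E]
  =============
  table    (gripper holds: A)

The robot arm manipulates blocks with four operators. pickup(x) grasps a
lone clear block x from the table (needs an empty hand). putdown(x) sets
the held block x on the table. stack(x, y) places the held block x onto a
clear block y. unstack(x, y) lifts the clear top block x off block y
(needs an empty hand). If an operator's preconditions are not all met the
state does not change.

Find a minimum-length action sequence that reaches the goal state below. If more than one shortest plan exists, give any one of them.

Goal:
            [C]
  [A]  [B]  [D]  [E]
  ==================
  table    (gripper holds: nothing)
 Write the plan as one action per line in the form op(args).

step 1 (putdown(A)): towers=[A; C/B; D; E] holding=-
step 2 (unstack(B, C)): towers=[A; C; D; E] holding=B
step 3 (putdown(B)): towers=[A; B; C; D; E] holding=-
step 4 (pickup(C)): towers=[A; B; D; E] holding=C
step 5 (stack(C, D)): towers=[A; B; D/C; E] holding=-
goal check: towers=[A; B; D/C; E] holding=- — reached (length 5, optimal by BFS)

putdown(A)
unstack(B, C)
putdown(B)
pickup(C)
stack(C, D)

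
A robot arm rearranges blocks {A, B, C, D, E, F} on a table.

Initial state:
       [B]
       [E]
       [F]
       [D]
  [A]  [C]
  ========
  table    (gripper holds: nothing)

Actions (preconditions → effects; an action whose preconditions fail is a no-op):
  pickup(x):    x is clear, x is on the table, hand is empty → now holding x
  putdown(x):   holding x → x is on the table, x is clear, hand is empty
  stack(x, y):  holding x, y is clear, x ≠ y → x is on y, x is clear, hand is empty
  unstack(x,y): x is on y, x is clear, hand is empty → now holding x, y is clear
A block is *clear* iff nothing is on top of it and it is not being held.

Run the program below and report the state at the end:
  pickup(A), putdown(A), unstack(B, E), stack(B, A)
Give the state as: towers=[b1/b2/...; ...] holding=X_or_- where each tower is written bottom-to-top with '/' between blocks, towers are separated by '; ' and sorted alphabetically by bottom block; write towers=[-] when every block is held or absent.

towers=[A/B; C/D/F/E] holding=-

step 1 (pickup(A)): towers=[C/D/F/E/B] holding=A
step 2 (putdown(A)): towers=[A; C/D/F/E/B] holding=-
step 3 (unstack(B, E)): towers=[A; C/D/F/E] holding=B
step 4 (stack(B, A)): towers=[A/B; C/D/F/E] holding=-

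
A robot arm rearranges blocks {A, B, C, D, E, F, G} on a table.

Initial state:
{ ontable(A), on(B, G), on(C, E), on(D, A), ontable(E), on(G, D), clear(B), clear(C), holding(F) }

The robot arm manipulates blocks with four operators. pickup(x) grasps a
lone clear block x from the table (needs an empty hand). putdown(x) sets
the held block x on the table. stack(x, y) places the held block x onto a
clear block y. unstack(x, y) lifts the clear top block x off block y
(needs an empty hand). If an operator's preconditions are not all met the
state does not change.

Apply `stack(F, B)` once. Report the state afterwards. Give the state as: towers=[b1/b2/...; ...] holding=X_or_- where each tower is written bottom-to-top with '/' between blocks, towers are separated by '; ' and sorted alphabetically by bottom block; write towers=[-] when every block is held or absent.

before: towers=[A/D/G/B; E/C] holding=F
pre[stack(F, B)]: holding(F) ✓, clear(B) ✓, F≠B ✓
all met → apply stack(F, B)
after:  towers=[A/D/G/B/F; E/C] holding=-

towers=[A/D/G/B/F; E/C] holding=-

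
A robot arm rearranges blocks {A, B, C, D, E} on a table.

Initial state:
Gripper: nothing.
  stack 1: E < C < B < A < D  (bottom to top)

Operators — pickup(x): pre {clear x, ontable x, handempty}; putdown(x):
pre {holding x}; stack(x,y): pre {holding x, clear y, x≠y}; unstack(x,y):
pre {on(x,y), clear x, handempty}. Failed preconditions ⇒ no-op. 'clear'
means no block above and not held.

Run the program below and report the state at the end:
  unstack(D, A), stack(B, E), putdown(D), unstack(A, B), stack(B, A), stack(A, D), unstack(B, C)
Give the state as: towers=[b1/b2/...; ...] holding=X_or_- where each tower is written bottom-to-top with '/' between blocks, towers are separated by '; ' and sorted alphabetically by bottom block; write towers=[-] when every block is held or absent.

towers=[D/A; E/C] holding=B

step 1 (unstack(D, A)): towers=[E/C/B/A] holding=D
step 2 (stack(B, E)) [no-op]: towers=[E/C/B/A] holding=D
step 3 (putdown(D)): towers=[D; E/C/B/A] holding=-
step 4 (unstack(A, B)): towers=[D; E/C/B] holding=A
step 5 (stack(B, A)) [no-op]: towers=[D; E/C/B] holding=A
step 6 (stack(A, D)): towers=[D/A; E/C/B] holding=-
step 7 (unstack(B, C)): towers=[D/A; E/C] holding=B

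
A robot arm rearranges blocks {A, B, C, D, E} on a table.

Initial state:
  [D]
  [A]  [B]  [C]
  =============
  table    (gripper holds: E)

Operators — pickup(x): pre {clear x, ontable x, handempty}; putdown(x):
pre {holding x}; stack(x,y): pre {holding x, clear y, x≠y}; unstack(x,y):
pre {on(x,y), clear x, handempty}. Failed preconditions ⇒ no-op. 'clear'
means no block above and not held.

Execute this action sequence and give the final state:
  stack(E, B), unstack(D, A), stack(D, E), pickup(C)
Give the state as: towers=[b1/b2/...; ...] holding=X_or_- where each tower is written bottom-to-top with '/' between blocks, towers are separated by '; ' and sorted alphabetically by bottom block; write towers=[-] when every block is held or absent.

step 1 (stack(E, B)): towers=[A/D; B/E; C] holding=-
step 2 (unstack(D, A)): towers=[A; B/E; C] holding=D
step 3 (stack(D, E)): towers=[A; B/E/D; C] holding=-
step 4 (pickup(C)): towers=[A; B/E/D] holding=C

towers=[A; B/E/D] holding=C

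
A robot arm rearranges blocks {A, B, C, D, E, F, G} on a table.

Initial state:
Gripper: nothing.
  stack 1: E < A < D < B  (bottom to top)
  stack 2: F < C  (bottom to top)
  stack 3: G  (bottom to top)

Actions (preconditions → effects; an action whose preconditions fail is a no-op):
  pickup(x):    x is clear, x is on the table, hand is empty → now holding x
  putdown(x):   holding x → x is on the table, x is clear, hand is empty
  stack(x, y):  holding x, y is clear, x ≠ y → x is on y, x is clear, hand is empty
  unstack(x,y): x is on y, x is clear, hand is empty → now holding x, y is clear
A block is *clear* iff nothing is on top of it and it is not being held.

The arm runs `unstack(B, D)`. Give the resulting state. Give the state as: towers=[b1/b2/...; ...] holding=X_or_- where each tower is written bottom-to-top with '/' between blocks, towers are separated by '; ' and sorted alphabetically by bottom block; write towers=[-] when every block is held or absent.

before: towers=[E/A/D/B; F/C; G] holding=-
pre[unstack(B, D)]: on(B,D) ✓, clear(B) ✓, handempty ✓
all met → apply unstack(B, D)
after:  towers=[E/A/D; F/C; G] holding=B

towers=[E/A/D; F/C; G] holding=B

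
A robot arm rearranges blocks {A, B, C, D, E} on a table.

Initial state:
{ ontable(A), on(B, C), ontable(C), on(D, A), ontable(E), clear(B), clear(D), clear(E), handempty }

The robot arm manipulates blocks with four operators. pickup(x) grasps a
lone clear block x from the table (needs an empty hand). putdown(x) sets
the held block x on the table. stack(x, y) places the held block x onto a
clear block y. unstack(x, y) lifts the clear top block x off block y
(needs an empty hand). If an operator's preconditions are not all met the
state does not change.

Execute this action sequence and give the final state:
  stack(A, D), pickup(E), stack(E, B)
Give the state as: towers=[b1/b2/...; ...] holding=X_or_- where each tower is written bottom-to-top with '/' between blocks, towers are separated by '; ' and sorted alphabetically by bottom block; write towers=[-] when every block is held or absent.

towers=[A/D; C/B/E] holding=-

step 1 (stack(A, D)) [no-op]: towers=[A/D; C/B; E] holding=-
step 2 (pickup(E)): towers=[A/D; C/B] holding=E
step 3 (stack(E, B)): towers=[A/D; C/B/E] holding=-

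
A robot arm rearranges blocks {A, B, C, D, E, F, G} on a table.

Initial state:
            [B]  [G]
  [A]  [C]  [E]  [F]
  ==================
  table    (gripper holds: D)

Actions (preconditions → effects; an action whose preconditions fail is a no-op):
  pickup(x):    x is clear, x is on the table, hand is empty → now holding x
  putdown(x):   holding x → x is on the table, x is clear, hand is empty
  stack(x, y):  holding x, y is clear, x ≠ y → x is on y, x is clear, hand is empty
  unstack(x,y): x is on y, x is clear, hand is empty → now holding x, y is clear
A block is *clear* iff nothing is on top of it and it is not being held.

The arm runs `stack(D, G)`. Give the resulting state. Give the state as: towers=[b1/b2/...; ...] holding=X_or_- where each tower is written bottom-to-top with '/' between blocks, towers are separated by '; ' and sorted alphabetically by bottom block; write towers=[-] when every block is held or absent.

before: towers=[A; C; E/B; F/G] holding=D
pre[stack(D, G)]: holding(D) ✓, clear(G) ✓, D≠G ✓
all met → apply stack(D, G)
after:  towers=[A; C; E/B; F/G/D] holding=-

towers=[A; C; E/B; F/G/D] holding=-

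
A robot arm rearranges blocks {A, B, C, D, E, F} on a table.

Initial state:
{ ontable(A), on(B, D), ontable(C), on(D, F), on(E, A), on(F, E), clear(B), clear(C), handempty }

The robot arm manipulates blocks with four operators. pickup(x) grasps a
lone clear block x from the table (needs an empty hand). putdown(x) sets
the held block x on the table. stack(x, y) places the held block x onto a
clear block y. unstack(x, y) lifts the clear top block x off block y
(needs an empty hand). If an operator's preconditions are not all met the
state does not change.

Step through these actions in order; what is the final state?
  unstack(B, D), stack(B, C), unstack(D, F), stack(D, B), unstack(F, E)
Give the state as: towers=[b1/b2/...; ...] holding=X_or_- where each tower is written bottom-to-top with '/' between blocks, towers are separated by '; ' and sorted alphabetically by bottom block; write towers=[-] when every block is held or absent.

step 1 (unstack(B, D)): towers=[A/E/F/D; C] holding=B
step 2 (stack(B, C)): towers=[A/E/F/D; C/B] holding=-
step 3 (unstack(D, F)): towers=[A/E/F; C/B] holding=D
step 4 (stack(D, B)): towers=[A/E/F; C/B/D] holding=-
step 5 (unstack(F, E)): towers=[A/E; C/B/D] holding=F

towers=[A/E; C/B/D] holding=F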